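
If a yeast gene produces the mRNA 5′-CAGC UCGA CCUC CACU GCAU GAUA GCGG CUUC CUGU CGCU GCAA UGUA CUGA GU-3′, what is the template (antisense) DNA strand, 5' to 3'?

5'-ACTCAGTACATTGCAGCGACAGGAAGCCGCTATCATGCAGTGGAGGTCGAGCTG-3'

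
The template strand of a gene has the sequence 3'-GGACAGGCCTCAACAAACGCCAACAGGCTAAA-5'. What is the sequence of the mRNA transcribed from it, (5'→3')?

5'-CCUGUCCGGAGUUGUUUGCGGUUGUCCGAUUU-3'

Reading the template 3'→5' as shown, RNA polymerase pairs each base (A→U, T→A, G↔C) to build mRNA 5'→3' directly.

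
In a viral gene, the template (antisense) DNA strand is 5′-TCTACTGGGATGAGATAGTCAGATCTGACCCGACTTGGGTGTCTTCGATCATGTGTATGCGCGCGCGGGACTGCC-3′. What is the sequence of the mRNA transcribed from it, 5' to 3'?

5'-GGCAGUCCCGCGCGCGCAUACACAUGAUCGAAGACACCCAAGUCGGGUCAGAUCUGACUAUCUCAUCCCAGUAGA-3'

RNA polymerase reads the template 3'→5' and synthesizes mRNA 5'→3' by base-pairing (A→U, T→A, G↔C). The complement of the template is AGATGACCCTACTCTATCAGTCTAGACTGGGCTGAACCCACAGAAGCTAGTACACATACGCGCGCGCCCTGACGG; antiparallel, so 5'→3' the coding strand is GGCAGTCCCGCGCGCGCATACACATGATCGAAGACACCCAAGTCGGGTCAGATCTGACTATCTCATCCCAGTAGA. Replace T with U for the mRNA.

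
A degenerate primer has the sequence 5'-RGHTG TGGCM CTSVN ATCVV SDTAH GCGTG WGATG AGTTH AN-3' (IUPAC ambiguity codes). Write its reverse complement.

Standard pairs A↔T, G↔C; ambiguity codes pair R↔Y, M↔K, W↔W, S↔S, D↔H, V↔B, N↔N. Complement (YCDACACCGKGASBNTAGBBSHATDCGCACWCTACTCAADTN), then reverse for 5'→3'.

5'-NTDAACTCATCWCACGCDTAHSBBGATNBSAGKGCCACADCY-3'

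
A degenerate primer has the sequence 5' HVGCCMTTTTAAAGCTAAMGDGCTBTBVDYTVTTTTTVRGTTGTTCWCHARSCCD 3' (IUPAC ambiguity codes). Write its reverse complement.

Standard pairs A↔T, G↔C; ambiguity codes pair R↔Y, M↔K, W↔W, S↔S, B↔V, D↔H. Complement (DBCGGKAAAATTTCGATTKCHCGAVAVBHRABAAAAABYCAACAAGWGDTYSGGH), then reverse for 5'→3'.

5′-HGGSYTDGWGAACAACYBAAAAABARHBVAVAGCHCKTTAGCTTTAAAAKGGCBD-3′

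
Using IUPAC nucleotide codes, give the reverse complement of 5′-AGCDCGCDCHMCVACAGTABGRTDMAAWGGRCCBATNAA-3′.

Standard pairs A↔T, G↔C; ambiguity codes pair R↔Y, M↔K, W↔W, B↔V, D↔H, N↔N. Complement (TCGHGCGHGDKGBTGTCATVCYAHKTTWCCYGGVTANTT), then reverse for 5'→3'.

5'-TTNATVGGYCCWTTKHAYCVTACTGTBGKDGHGCGHGCT-3'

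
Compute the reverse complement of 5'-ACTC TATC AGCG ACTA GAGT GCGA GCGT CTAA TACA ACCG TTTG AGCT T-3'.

5′-AAGCTCAAACGGTTGTATTAGACGCTCGCACTCTAGTCGCTGATAGAGT-3′

Complement each base (A↔T, G↔C): TGAGATAGTCGCTGATCTCACGCTCGCAGATTATGTTGGCAAACTCGAA. Then reverse.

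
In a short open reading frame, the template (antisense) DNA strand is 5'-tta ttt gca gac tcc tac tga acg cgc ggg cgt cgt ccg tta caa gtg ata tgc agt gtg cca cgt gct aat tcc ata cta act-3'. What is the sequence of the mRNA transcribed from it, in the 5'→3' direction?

The mRNA has the sequence of the coding strand (reverse complement of the template) with T→U. Reverse complement of TTATTTGCAGACTCCTACTGAACGCGCGGGCGTCGTCCGTTACAAGTGATATGCAGTGTGCCACGTGCTAATTCCATACTAACT is AGTTAGTATGGAATTAGCACGTGGCACACTGCATATCACTTGTAACGGACGACGCCCGCGCGTTCAGTAGGAGTCTGCAAATAA; then T→U.

5′-AGUUAGUAUGGAAUUAGCACGUGGCACACUGCAUAUCACUUGUAACGGACGACGCCCGCGCGUUCAGUAGGAGUCUGCAAAUAA-3′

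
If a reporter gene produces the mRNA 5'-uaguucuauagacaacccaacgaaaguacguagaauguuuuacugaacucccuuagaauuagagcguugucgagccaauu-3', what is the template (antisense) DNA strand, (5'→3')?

5′-AATTGGCTCGACAACGCTCTAATTCTAAGGGAGTTCAGTAAAACATTCTACGTACTTTCGTTGGGTTGTCTATAGAACTA-3′

Replace U with T to get the coding DNA strand: TAGTTCTATAGACAACCCAACGAAAGTACGTAGAATGTTTTACTGAACTCCCTTAGAATTAGAGCGTTGTCGAGCCAATT. The template strand is its reverse complement (complement ATCAAGATATCTGTTGGGTTGCTTTCATGCATCTTACAAAATGACTTGAGGGAATCTTAATCTCGCAACAGCTCGGTTAA, then reverse).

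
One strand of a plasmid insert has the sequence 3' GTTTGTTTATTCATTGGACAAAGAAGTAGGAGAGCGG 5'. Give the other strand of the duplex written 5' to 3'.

5'-CAAACAAATAAGTAACCTGTTTCTTCATCCTCTCGCC-3'

The strand is given 3'→5', so its complement runs 5'→3' in the same left-to-right order: pair each base A↔T, G↔C.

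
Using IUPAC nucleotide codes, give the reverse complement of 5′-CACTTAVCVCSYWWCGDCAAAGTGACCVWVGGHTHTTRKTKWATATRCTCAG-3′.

Standard pairs A↔T, G↔C; ambiguity codes pair R↔Y, K↔M, W↔W, S↔S, D↔H, V↔B. Complement (GTGAATBGBGSRWWGCHGTTTCACTGGBWBCCDADAAYMAMWTATAYGAGTC), then reverse for 5'→3'.

5′-CTGAGYATATWMAMYAADADCCBWBGGTCACTTTGHCGWWRSGBGBTAAGTG-3′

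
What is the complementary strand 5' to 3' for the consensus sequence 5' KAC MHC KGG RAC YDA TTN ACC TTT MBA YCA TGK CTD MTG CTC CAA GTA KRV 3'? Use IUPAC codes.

Standard pairs A↔T, G↔C; ambiguity codes pair R↔Y, M↔K, B↔V, D↔H, N↔N. Complement (MTGKDGMCCYTGRHTAANTGGAAAKVTRGTACMGAHKACGAGGTTCATMYB), then reverse for 5'→3'.

5′-BYMTACTTGGAGCAKHAGMCATGRTVKAAAGGTNAATHRGTYCCMGDKGTM-3′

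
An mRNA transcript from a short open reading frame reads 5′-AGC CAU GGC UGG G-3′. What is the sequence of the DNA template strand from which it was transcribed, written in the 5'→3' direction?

Replace U with T to get the coding DNA strand: AGCCATGGCTGGG. The template strand is its reverse complement (complement TCGGTACCGACCC, then reverse).

5'-CCCAGCCATGGCT-3'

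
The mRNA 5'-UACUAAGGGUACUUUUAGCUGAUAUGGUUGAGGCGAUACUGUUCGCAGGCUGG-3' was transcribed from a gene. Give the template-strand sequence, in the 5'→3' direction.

Replace U with T to get the coding DNA strand: TACTAAGGGTACTTTTAGCTGATATGGTTGAGGCGATACTGTTCGCAGGCTGG. The template strand is its reverse complement (complement ATGATTCCCATGAAAATCGACTATACCAACTCCGCTATGACAAGCGTCCGACC, then reverse).

5'-CCAGCCTGCGAACAGTATCGCCTCAACCATATCAGCTAAAAGTACCCTTAGTA-3'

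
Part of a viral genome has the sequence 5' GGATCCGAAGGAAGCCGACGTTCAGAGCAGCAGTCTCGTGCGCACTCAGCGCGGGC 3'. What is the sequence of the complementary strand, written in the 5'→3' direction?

5'-GCCCGCGCTGAGTGCGCACGAGACTGCTGCTCTGAACGTCGGCTTCCTTCGGATCC-3'

Pairing A↔T and G↔C gives CCTAGGCTTCCTTCGGCTGCAAGTCTCGTCGTCAGAGCACGCGTGAGTCGCGCCCG, running 3'→5'. Reverse for the 5'→3' convention.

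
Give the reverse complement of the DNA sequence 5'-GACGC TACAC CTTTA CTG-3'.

Reading the sequence 3'→5' and pairing each base (A↔T, G↔C) gives the reverse complement directly.

5'-CAGTAAAGGTGTAGCGTC-3'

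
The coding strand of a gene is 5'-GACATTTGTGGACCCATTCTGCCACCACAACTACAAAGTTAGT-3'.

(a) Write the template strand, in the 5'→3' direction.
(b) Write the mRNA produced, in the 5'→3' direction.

(a) 5'-ACTAACTTTGTAGTTGTGGTGGCAGAATGGGTCCACAAATGTC-3'
(b) 5'-GACAUUUGUGGACCCAUUCUGCCACCACAACUACAAAGUUAGU-3'

(a) The template strand is the reverse complement of the coding strand: complement CTGTAAACACCTGGGTAAGACGGTGGTGTTGATGTTTCAATCA, then reverse.
(b) mRNA matches the coding strand with T→U.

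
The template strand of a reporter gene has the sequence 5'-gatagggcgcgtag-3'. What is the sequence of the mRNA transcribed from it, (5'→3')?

5'-CUACGCGCCCUAUC-3'

RNA polymerase reads the template 3'→5' and synthesizes mRNA 5'→3' by base-pairing (A→U, T→A, G↔C). The complement of the template is CTATCCCGCGCATC; antiparallel, so 5'→3' the coding strand is CTACGCGCCCTATC. Replace T with U for the mRNA.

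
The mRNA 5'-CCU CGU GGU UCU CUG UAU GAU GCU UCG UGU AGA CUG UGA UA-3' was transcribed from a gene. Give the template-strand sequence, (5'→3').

Replace U with T to get the coding DNA strand: CCTCGTGGTTCTCTGTATGATGCTTCGTGTAGACTGTGATA. The template strand is its reverse complement (complement GGAGCACCAAGAGACATACTACGAAGCACATCTGACACTAT, then reverse).

5'-TATCACAGTCTACACGAAGCATCATACAGAGAACCACGAGG-3'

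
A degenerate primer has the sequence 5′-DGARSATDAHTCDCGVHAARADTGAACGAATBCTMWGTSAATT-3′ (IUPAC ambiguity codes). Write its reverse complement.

5'-AATTSACWKAGVATTCGTTCAHTYTTDBCGHGADTHATSYTCH-3'

Standard pairs A↔T, G↔C; ambiguity codes pair R↔Y, M↔K, W↔W, S↔S, B↔V, D↔H. Complement (HCTYSTAHTDAGHGCBDTTYTHACTTGCTTAVGAKWCASTTAA), then reverse for 5'→3'.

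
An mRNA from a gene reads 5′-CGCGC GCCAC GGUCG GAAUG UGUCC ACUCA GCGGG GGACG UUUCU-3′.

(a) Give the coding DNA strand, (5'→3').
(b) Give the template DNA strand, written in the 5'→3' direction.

(a) 5'-CGCGCGCCACGGTCGGAATGTGTCCACTCAGCGGGGGACGTTTCT-3'
(b) 5′-AGAAACGTCCCCCGCTGAGTGGACACATTCCGACCGTGGCGCGCG-3′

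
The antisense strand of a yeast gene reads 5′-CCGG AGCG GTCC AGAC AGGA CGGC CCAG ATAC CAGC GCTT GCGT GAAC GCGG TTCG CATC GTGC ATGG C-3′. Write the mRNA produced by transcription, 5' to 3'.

RNA polymerase reads the template 3'→5' and synthesizes mRNA 5'→3' by base-pairing (A→U, T→A, G↔C). The complement of the template is GGCCTCGCCAGGTCTGTCCTGCCGGGTCTATGGTCGCGAACGCACTTGCGCCAAGCGTAGCACGTACCG; antiparallel, so 5'→3' the coding strand is GCCATGCACGATGCGAACCGCGTTCACGCAAGCGCTGGTATCTGGGCCGTCCTGTCTGGACCGCTCCGG. Replace T with U for the mRNA.

5'-GCCAUGCACGAUGCGAACCGCGUUCACGCAAGCGCUGGUAUCUGGGCCGUCCUGUCUGGACCGCUCCGG-3'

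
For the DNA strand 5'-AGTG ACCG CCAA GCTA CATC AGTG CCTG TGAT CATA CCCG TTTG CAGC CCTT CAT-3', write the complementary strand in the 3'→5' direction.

3′-TCACTGGCGGTTCGATGTAGTCACGGACACTAGTATGGGCAAACGTCGGGAAGTA-5′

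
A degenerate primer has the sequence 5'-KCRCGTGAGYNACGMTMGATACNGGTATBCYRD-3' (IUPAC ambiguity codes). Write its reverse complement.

Standard pairs A↔T, G↔C; ambiguity codes pair R↔Y, M↔K, B↔V, D↔H, N↔N. Complement (MGYGCACTCRNTGCKAKCTATGNCCATAVGRYH), then reverse for 5'→3'.

5'-HYRGVATACCNGTATCKAKCGTNRCTCACGYGM-3'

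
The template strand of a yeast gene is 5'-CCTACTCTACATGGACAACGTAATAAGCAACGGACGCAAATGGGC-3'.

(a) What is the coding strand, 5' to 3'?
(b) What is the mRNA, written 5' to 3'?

(a) 5'-GCCCATTTGCGTCCGTTGCTTATTACGTTGTCCATGTAGAGTAGG-3'
(b) 5'-GCCCAUUUGCGUCCGUUGCUUAUUACGUUGUCCAUGUAGAGUAGG-3'

(a) The coding strand is the reverse complement of the template: complement GGATGAGATGTACCTGTTGCATTATTCGTTGCCTGCGTTTACCCG, then reverse.
(b) mRNA has the coding-strand sequence with T→U.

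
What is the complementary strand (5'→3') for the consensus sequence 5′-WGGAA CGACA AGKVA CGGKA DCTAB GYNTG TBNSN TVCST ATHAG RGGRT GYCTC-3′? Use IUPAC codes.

Standard pairs A↔T, G↔C; ambiguity codes pair R↔Y, K↔M, W↔W, S↔S, B↔V, D↔H, N↔N. Complement (WCCTTGCTGTTCMBTGCCMTHGATVCRNACAVNSNABGSATADTCYCCYACRGAG), then reverse for 5'→3'.

5'-GAGRCAYCCYCTDATASGBANSNVACANRCVTAGHTMCCGTBMCTTGTCGTTCCW-3'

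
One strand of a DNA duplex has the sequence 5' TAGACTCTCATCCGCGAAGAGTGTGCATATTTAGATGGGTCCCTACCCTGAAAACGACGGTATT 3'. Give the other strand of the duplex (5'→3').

5′-AATACCGTCGTTTTCAGGGTAGGGACCCATCTAAATATGCACACTCTTCGCGGATGAGAGTCTA-3′

The complement of TAGACTCTCATCCGCGAAGAGTGTGCATATTTAGATGGGTCCCTACCCTGAAAACGACGGTATT is ATCTGAGAGTAGGCGCTTCTCACACGTATAAATCTACCCAGGGATGGGACTTTTGCTGCCATAA (A↔T, G↔C). DNA strands are antiparallel, so the complementary strand runs 3'→5'; reversing gives the 5'→3' form.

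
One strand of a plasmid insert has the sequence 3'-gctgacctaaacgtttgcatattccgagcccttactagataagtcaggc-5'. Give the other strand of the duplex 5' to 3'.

5'-CGACTGGATTTGCAAACGTATAAGGCTCGGGAATGATCTATTCAGTCCG-3'

The strand is given 3'→5', so its complement runs 5'→3' in the same left-to-right order: pair each base A↔T, G↔C.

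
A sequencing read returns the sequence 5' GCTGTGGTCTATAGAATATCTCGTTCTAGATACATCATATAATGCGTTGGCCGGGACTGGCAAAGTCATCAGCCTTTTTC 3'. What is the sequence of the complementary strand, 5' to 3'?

The complement of GCTGTGGTCTATAGAATATCTCGTTCTAGATACATCATATAATGCGTTGGCCGGGACTGGCAAAGTCATCAGCCTTTTTC is CGACACCAGATATCTTATAGAGCAAGATCTATGTAGTATATTACGCAACCGGCCCTGACCGTTTCAGTAGTCGGAAAAAG (A↔T, G↔C). DNA strands are antiparallel, so the complementary strand runs 3'→5'; reversing gives the 5'→3' form.

5'-GAAAAAGGCTGATGACTTTGCCAGTCCCGGCCAACGCATTATATGATGTATCTAGAACGAGATATTCTATAGACCACAGC-3'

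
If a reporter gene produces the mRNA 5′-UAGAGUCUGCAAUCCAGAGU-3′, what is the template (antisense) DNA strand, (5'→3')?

Replace U with T to get the coding DNA strand: TAGAGTCTGCAATCCAGAGT. The template strand is its reverse complement (complement ATCTCAGACGTTAGGTCTCA, then reverse).

5'-ACTCTGGATTGCAGACTCTA-3'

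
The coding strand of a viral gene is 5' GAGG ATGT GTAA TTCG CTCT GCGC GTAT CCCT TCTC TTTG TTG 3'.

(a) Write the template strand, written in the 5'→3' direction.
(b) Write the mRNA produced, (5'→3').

(a) 5'-CAACAAAGAGAAGGGATACGCGCAGAGCGAATTACACATCCTC-3'
(b) 5'-GAGGAUGUGUAAUUCGCUCUGCGCGUAUCCCUUCUCUUUGUUG-3'

(a) The template strand is the reverse complement of the coding strand: complement CTCCTACACATTAAGCGAGACGCGCATAGGGAAGAGAAACAAC, then reverse.
(b) mRNA matches the coding strand with T→U.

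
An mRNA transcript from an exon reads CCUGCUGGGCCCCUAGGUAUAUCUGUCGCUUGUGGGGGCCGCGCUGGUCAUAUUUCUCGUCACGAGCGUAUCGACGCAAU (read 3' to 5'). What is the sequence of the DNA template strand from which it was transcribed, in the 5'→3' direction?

Written 5'→3' the mRNA is UAACGCAGCUAUGCGAGCACUGCUCUUUAUACUGGUCGCGCCGGGGGUGUUCGCUGUCUAUAUGGAUCCCCGGGUCGUCC, so the coding DNA strand is TAACGCAGCTATGCGAGCACTGCTCTTTATACTGGTCGCGCCGGGGGTGTTCGCTGTCTATATGGATCCCCGGGTCGTCC. The template is its reverse complement.

5'-GGACGACCCGGGGATCCATATAGACAGCGAACACCCCCGGCGCGACCAGTATAAAGAGCAGTGCTCGCATAGCTGCGTTA-3'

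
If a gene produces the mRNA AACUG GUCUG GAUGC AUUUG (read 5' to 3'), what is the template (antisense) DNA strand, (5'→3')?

5'-CAAATGCATCCAGACCAGTT-3'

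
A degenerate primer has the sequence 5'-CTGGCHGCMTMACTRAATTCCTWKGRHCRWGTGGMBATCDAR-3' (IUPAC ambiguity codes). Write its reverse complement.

5'-YTHGATVKCCACWYGDYCMWAGGAATTYAGTKAKGCDGCCAG-3'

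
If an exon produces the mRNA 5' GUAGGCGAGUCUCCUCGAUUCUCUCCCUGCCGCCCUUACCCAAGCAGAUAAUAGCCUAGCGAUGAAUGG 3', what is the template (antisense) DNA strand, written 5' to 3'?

5'-CCATTCATCGCTAGGCTATTATCTGCTTGGGTAAGGGCGGCAGGGAGAGAATCGAGGAGACTCGCCTAC-3'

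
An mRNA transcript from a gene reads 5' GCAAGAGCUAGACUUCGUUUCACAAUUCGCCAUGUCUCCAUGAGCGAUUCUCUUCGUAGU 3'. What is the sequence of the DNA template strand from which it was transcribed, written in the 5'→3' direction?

5'-ACTACGAAGAGAATCGCTCATGGAGACATGGCGAATTGTGAAACGAAGTCTAGCTCTTGC-3'

Replace U with T to get the coding DNA strand: GCAAGAGCTAGACTTCGTTTCACAATTCGCCATGTCTCCATGAGCGATTCTCTTCGTAGT. The template strand is its reverse complement (complement CGTTCTCGATCTGAAGCAAAGTGTTAAGCGGTACAGAGGTACTCGCTAAGAGAAGCATCA, then reverse).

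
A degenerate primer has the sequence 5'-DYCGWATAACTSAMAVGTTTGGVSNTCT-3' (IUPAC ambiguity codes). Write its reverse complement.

Standard pairs A↔T, G↔C; ambiguity codes pair Y↔R, M↔K, W↔W, S↔S, D↔H, V↔B, N↔N. Complement (HRGCWTATTGASTKTBCAAACCBSNAGA), then reverse for 5'→3'.

5'-AGANSBCCAAACBTKTSAGTTATWCGRH-3'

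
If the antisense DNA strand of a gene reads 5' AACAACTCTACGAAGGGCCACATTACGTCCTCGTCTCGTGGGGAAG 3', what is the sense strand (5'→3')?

5′-CTTCCCCACGAGACGAGGACGTAATGTGGCCCTTCGTAGAGTTGTT-3′

The coding strand is complementary and antiparallel to the template: take the complement (A↔T, G↔C) and reverse.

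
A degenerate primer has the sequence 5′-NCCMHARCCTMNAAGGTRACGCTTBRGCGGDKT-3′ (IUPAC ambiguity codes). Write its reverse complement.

5'-AMHCCGCYVAAGCGTYACCTTNKAGGYTDKGGN-3'

Standard pairs A↔T, G↔C; ambiguity codes pair R↔Y, M↔K, B↔V, D↔H, N↔N. Complement (NGGKDTYGGAKNTTCCAYTGCGAAVYCGCCHMA), then reverse for 5'→3'.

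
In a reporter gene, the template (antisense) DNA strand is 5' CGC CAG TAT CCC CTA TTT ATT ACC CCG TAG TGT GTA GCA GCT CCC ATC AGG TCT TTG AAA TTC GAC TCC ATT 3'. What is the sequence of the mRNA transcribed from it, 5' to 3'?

RNA polymerase reads the template 3'→5' and synthesizes mRNA 5'→3' by base-pairing (A→U, T→A, G↔C). The complement of the template is GCGGTCATAGGGGATAAATAATGGGGCATCACACATCGTCGAGGGTAGTCCAGAAACTTTAAGCTGAGGTAA; antiparallel, so 5'→3' the coding strand is AATGGAGTCGAATTTCAAAGACCTGATGGGAGCTGCTACACACTACGGGGTAATAAATAGGGGATACTGGCG. Replace T with U for the mRNA.

5'-AAUGGAGUCGAAUUUCAAAGACCUGAUGGGAGCUGCUACACACUACGGGGUAAUAAAUAGGGGAUACUGGCG-3'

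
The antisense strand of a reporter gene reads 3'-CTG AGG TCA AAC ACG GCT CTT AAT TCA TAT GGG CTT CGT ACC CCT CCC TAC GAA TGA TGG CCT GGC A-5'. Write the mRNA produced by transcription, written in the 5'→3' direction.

5'-GACUCCAGUUUGUGCCGAGAAUUAAGUAUACCCGAAGCAUGGGGAGGGAUGCUUACUACCGGACCGU-3'

Reading the template 3'→5' as shown, RNA polymerase pairs each base (A→U, T→A, G↔C) to build mRNA 5'→3' directly.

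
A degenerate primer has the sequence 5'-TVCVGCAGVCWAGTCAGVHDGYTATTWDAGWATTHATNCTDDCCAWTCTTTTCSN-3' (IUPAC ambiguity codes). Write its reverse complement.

5'-NSGAAAAGAWTGGHHAGNATDAATWCTHWAATARCHDBCTGACTWGBCTGCBGBA-3'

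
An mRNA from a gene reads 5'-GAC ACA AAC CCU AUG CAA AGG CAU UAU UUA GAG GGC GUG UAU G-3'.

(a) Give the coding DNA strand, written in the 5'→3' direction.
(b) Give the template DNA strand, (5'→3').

(a) 5'-GACACAAACCCTATGCAAAGGCATTATTTAGAGGGCGTGTATG-3'
(b) 5'-CATACACGCCCTCTAAATAATGCCTTTGCATAGGGTTTGTGTC-3'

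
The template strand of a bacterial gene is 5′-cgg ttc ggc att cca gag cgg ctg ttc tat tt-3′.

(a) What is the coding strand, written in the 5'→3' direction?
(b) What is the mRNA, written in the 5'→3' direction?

(a) 5'-AAATAGAACAGCCGCTCTGGAATGCCGAACCG-3'
(b) 5′-AAAUAGAACAGCCGCUCUGGAAUGCCGAACCG-3′

(a) The coding strand is the reverse complement of the template: complement GCCAAGCCGTAAGGTCTCGCCGACAAGATAAA, then reverse.
(b) mRNA has the coding-strand sequence with T→U.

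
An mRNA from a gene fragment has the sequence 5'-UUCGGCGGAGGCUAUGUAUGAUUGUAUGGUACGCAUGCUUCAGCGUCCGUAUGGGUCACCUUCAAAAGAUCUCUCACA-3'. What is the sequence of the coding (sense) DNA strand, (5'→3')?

The coding DNA strand has the same 5'→3' sequence as the mRNA with U replaced by T.

5'-TTCGGCGGAGGCTATGTATGATTGTATGGTACGCATGCTTCAGCGTCCGTATGGGTCACCTTCAAAAGATCTCTCACA-3'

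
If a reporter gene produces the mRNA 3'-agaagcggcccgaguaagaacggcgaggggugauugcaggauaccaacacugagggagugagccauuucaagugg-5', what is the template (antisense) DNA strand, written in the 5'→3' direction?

5'-TCTTCGCCGGGCTCATTCTTGCCGCTCCCCACTAACGTCCTATGGTTGTGACTCCCTCACTCGGTAAAGTTCACC-3'

Written 5'→3' the mRNA is GGUGAACUUUACCGAGUGAGGGAGUCACAACCAUAGGACGUUAGUGGGGAGCGGCAAGAAUGAGCCCGGCGAAGA, so the coding DNA strand is GGTGAACTTTACCGAGTGAGGGAGTCACAACCATAGGACGTTAGTGGGGAGCGGCAAGAATGAGCCCGGCGAAGA. The template is its reverse complement.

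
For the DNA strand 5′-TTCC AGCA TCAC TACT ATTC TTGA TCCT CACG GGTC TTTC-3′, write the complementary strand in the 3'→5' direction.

3'-AAGGTCGTAGTGATGATAAGAACTAGGAGTGCCCAGAAAG-5'

Base-pairing A↔T, G↔C gives the complement. The complementary strand is antiparallel, so paired with a 5'→3' strand it runs 3'→5'.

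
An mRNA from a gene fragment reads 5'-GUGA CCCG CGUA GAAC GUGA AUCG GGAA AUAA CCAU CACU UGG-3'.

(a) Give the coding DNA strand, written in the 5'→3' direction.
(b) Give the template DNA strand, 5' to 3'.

(a) The coding strand matches the mRNA with U→T.
(b) The template strand is the reverse complement of the coding strand.

(a) 5'-GTGACCCGCGTAGAACGTGAATCGGGAAATAACCATCACTTGG-3'
(b) 5'-CCAAGTGATGGTTATTTCCCGATTCACGTTCTACGCGGGTCAC-3'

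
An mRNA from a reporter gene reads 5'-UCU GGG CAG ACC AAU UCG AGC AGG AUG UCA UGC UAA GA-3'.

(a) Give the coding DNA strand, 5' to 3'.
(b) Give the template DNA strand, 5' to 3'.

(a) The coding strand matches the mRNA with U→T.
(b) The template strand is the reverse complement of the coding strand.

(a) 5′-TCTGGGCAGACCAATTCGAGCAGGATGTCATGCTAAGA-3′
(b) 5′-TCTTAGCATGACATCCTGCTCGAATTGGTCTGCCCAGA-3′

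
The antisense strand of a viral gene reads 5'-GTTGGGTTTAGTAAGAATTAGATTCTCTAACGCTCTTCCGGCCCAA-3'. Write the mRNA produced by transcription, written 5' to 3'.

RNA polymerase reads the template 3'→5' and synthesizes mRNA 5'→3' by base-pairing (A→U, T→A, G↔C). The complement of the template is CAACCCAAATCATTCTTAATCTAAGAGATTGCGAGAAGGCCGGGTT; antiparallel, so 5'→3' the coding strand is TTGGGCCGGAAGAGCGTTAGAGAATCTAATTCTTACTAAACCCAAC. Replace T with U for the mRNA.

5′-UUGGGCCGGAAGAGCGUUAGAGAAUCUAAUUCUUACUAAACCCAAC-3′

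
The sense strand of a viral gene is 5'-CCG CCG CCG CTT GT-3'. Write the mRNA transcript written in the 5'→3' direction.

mRNA has the coding-strand sequence with U in place of T.

5'-CCGCCGCCGCUUGU-3'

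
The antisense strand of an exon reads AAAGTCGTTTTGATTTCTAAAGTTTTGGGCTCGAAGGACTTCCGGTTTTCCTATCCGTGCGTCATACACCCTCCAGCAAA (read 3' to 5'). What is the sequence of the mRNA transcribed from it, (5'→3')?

Reading the template 3'→5' as shown, RNA polymerase pairs each base (A→U, T→A, G↔C) to build mRNA 5'→3' directly.

5'-UUUCAGCAAAACUAAAGAUUUCAAAACCCGAGCUUCCUGAAGGCCAAAAGGAUAGGCACGCAGUAUGUGGGAGGUCGUUU-3'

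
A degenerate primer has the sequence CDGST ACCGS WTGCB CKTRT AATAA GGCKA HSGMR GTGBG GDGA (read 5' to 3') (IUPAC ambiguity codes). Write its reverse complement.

5'-TCHCCVCACYKCSDTMGCCTTATTAYAMGVGCAWSCGGTASCHG-3'

Standard pairs A↔T, G↔C; ambiguity codes pair R↔Y, M↔K, W↔W, S↔S, B↔V, D↔H. Complement (GHCSATGGCSWACGVGMAYATTATTCCGMTDSCKYCACVCCHCT), then reverse for 5'→3'.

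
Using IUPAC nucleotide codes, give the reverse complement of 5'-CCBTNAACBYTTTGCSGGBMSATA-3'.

5'-TATSKVCCSGCAAARVGTTNAVGG-3'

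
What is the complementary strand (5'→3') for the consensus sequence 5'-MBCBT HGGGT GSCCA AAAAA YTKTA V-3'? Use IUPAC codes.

Standard pairs A↔T, G↔C; ambiguity codes pair Y↔R, M↔K, S↔S, B↔V, H↔D. Complement (KVGVADCCCACSGGTTTTTTRAMATB), then reverse for 5'→3'.

5'-BTAMARTTTTTTGGSCACCCDAVGVK-3'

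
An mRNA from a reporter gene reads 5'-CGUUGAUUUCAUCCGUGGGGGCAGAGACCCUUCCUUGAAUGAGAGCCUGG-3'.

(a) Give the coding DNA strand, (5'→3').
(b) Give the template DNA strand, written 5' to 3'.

(a) The coding strand matches the mRNA with U→T.
(b) The template strand is the reverse complement of the coding strand.

(a) 5'-CGTTGATTTCATCCGTGGGGGCAGAGACCCTTCCTTGAATGAGAGCCTGG-3'
(b) 5'-CCAGGCTCTCATTCAAGGAAGGGTCTCTGCCCCCACGGATGAAATCAACG-3'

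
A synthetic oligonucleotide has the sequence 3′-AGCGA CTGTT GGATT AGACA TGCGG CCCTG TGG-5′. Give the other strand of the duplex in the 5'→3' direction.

5'-TCGCTGACAACCTAATCTGTACGCCGGGACACC-3'

The strand is given 3'→5', so its complement runs 5'→3' in the same left-to-right order: pair each base A↔T, G↔C.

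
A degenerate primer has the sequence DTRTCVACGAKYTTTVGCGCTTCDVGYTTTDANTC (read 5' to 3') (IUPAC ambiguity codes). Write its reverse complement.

Standard pairs A↔T, G↔C; ambiguity codes pair R↔Y, K↔M, D↔H, V↔B, N↔N. Complement (HAYAGBTGCTMRAAABCGCGAAGHBCRAAAHTNAG), then reverse for 5'→3'.

5'-GANTHAAARCBHGAAGCGCBAAARMTCGTBGAYAH-3'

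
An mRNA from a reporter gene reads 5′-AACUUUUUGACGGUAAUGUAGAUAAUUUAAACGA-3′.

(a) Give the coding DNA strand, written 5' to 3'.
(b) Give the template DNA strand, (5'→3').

(a) 5'-AACTTTTTGACGGTAATGTAGATAATTTAAACGA-3'
(b) 5'-TCGTTTAAATTATCTACATTACCGTCAAAAAGTT-3'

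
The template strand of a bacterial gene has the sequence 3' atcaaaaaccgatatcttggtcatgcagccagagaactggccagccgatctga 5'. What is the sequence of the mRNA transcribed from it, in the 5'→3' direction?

5'-UAGUUUUUGGCUAUAGAACCAGUACGUCGGUCUCUUGACCGGUCGGCUAGACU-3'

Reading the template 3'→5' as shown, RNA polymerase pairs each base (A→U, T→A, G↔C) to build mRNA 5'→3' directly.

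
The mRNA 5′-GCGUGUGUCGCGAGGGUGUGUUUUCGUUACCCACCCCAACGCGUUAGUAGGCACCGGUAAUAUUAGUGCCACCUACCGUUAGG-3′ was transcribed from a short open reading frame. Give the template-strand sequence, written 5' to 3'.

5'-CCTAACGGTAGGTGGCACTAATATTACCGGTGCCTACTAACGCGTTGGGGTGGGTAACGAAAACACACCCTCGCGACACACGC-3'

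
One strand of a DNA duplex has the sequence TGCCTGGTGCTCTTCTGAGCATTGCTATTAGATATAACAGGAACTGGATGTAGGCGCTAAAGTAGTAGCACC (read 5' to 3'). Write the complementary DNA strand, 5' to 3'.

Pairing A↔T and G↔C gives ACGGACCACGAGAAGACTCGTAACGATAATCTATATTGTCCTTGACCTACATCCGCGATTTCATCATCGTGG, running 3'→5'. Reverse for the 5'→3' convention.

5'-GGTGCTACTACTTTAGCGCCTACATCCAGTTCCTGTTATATCTAATAGCAATGCTCAGAAGAGCACCAGGCA-3'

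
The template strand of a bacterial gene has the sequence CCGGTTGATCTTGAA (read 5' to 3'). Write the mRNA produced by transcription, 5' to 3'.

RNA polymerase reads the template 3'→5' and synthesizes mRNA 5'→3' by base-pairing (A→U, T→A, G↔C). The complement of the template is GGCCAACTAGAACTT; antiparallel, so 5'→3' the coding strand is TTCAAGATCAACCGG. Replace T with U for the mRNA.

5'-UUCAAGAUCAACCGG-3'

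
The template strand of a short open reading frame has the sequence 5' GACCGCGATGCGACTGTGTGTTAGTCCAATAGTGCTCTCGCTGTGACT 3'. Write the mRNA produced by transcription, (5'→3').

The mRNA has the sequence of the coding strand (reverse complement of the template) with T→U. Reverse complement of GACCGCGATGCGACTGTGTGTTAGTCCAATAGTGCTCTCGCTGTGACT is AGTCACAGCGAGAGCACTATTGGACTAACACACAGTCGCATCGCGGTC; then T→U.

5'-AGUCACAGCGAGAGCACUAUUGGACUAACACACAGUCGCAUCGCGGUC-3'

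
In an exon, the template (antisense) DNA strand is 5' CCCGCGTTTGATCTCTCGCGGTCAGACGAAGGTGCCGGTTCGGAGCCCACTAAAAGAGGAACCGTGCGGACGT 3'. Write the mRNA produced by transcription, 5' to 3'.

The mRNA has the sequence of the coding strand (reverse complement of the template) with T→U. Reverse complement of CCCGCGTTTGATCTCTCGCGGTCAGACGAAGGTGCCGGTTCGGAGCCCACTAAAAGAGGAACCGTGCGGACGT is ACGTCCGCACGGTTCCTCTTTTAGTGGGCTCCGAACCGGCACCTTCGTCTGACCGCGAGAGATCAAACGCGGG; then T→U.

5′-ACGUCCGCACGGUUCCUCUUUUAGUGGGCUCCGAACCGGCACCUUCGUCUGACCGCGAGAGAUCAAACGCGGG-3′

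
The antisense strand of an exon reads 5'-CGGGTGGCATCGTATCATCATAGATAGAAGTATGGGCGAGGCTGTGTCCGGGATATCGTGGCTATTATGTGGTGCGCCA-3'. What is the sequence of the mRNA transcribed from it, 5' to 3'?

The mRNA has the sequence of the coding strand (reverse complement of the template) with T→U. Reverse complement of CGGGTGGCATCGTATCATCATAGATAGAAGTATGGGCGAGGCTGTGTCCGGGATATCGTGGCTATTATGTGGTGCGCCA is TGGCGCACCACATAATAGCCACGATATCCCGGACACAGCCTCGCCCATACTTCTATCTATGATGATACGATGCCACCCG; then T→U.

5'-UGGCGCACCACAUAAUAGCCACGAUAUCCCGGACACAGCCUCGCCCAUACUUCUAUCUAUGAUGAUACGAUGCCACCCG-3'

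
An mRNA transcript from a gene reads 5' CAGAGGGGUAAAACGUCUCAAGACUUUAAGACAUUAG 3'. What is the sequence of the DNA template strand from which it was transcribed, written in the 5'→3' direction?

5'-CTAATGTCTTAAAGTCTTGAGACGTTTTACCCCTCTG-3'

Replace U with T to get the coding DNA strand: CAGAGGGGTAAAACGTCTCAAGACTTTAAGACATTAG. The template strand is its reverse complement (complement GTCTCCCCATTTTGCAGAGTTCTGAAATTCTGTAATC, then reverse).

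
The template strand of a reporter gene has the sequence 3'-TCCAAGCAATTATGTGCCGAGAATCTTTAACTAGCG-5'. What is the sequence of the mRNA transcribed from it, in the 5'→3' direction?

5'-AGGUUCGUUAAUACACGGCUCUUAGAAAUUGAUCGC-3'

Reading the template 3'→5' as shown, RNA polymerase pairs each base (A→U, T→A, G↔C) to build mRNA 5'→3' directly.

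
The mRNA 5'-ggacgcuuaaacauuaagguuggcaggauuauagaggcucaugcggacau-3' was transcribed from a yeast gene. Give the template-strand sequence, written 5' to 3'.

Replace U with T to get the coding DNA strand: GGACGCTTAAACATTAAGGTTGGCAGGATTATAGAGGCTCATGCGGACAT. The template strand is its reverse complement (complement CCTGCGAATTTGTAATTCCAACCGTCCTAATATCTCCGAGTACGCCTGTA, then reverse).

5′-ATGTCCGCATGAGCCTCTATAATCCTGCCAACCTTAATGTTTAAGCGTCC-3′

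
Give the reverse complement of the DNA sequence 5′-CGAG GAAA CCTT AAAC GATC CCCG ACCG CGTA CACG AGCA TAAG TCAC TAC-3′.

Reading the sequence 3'→5' and pairing each base (A↔T, G↔C) gives the reverse complement directly.

5'-GTAGTGACTTATGCTCGTGTACGCGGTCGGGGATCGTTTAAGGTTTCCTCG-3'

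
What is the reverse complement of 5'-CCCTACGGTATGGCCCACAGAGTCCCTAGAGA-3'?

5'-TCTCTAGGGACTCTGTGGGCCATACCGTAGGG-3'

Complement each base (A↔T, G↔C): GGGATGCCATACCGGGTGTCTCAGGGATCTCT. Then reverse.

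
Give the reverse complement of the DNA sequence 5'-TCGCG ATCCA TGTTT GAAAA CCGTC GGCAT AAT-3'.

Complement each base (A↔T, G↔C): AGCGCTAGGTACAAACTTTTGGCAGCCGTATTA. Then reverse.

5'-ATTATGCCGACGGTTTTCAAACATGGATCGCGA-3'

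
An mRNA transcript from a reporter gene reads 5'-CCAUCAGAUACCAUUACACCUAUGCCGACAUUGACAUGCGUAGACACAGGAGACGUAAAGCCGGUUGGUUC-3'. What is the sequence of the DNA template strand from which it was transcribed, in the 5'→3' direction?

5'-GAACCAACCGGCTTTACGTCTCCTGTGTCTACGCATGTCAATGTCGGCATAGGTGTAATGGTATCTGATGG-3'

Replace U with T to get the coding DNA strand: CCATCAGATACCATTACACCTATGCCGACATTGACATGCGTAGACACAGGAGACGTAAAGCCGGTTGGTTC. The template strand is its reverse complement (complement GGTAGTCTATGGTAATGTGGATACGGCTGTAACTGTACGCATCTGTGTCCTCTGCATTTCGGCCAACCAAG, then reverse).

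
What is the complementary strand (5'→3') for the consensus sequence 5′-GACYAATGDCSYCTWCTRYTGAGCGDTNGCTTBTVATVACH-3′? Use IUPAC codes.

Standard pairs A↔T, G↔C; ambiguity codes pair R↔Y, W↔W, S↔S, B↔V, D↔H, N↔N. Complement (CTGRTTACHGSRGAWGAYRACTCGCHANCGAAVABTABTGD), then reverse for 5'→3'.

5'-DGTBATBAVAAGCNAHCGCTCARYAGWAGRSGHCATTRGTC-3'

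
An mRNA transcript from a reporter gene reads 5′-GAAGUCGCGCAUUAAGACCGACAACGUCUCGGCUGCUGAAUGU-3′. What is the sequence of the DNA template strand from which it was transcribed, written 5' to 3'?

5'-ACATTCAGCAGCCGAGACGTTGTCGGTCTTAATGCGCGACTTC-3'

Replace U with T to get the coding DNA strand: GAAGTCGCGCATTAAGACCGACAACGTCTCGGCTGCTGAATGT. The template strand is its reverse complement (complement CTTCAGCGCGTAATTCTGGCTGTTGCAGAGCCGACGACTTACA, then reverse).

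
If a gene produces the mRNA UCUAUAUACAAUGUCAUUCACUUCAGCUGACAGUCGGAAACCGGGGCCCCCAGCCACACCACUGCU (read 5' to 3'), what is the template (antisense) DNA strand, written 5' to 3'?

Replace U with T to get the coding DNA strand: TCTATATACAATGTCATTCACTTCAGCTGACAGTCGGAAACCGGGGCCCCCAGCCACACCACTGCT. The template strand is its reverse complement (complement AGATATATGTTACAGTAAGTGAAGTCGACTGTCAGCCTTTGGCCCCGGGGGTCGGTGTGGTGACGA, then reverse).

5′-AGCAGTGGTGTGGCTGGGGGCCCCGGTTTCCGACTGTCAGCTGAAGTGAATGACATTGTATATAGA-3′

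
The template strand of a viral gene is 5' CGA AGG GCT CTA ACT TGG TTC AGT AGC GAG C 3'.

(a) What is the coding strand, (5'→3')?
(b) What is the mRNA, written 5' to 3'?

(a) 5′-GCTCGCTACTGAACCAAGTTAGAGCCCTTCG-3′
(b) 5'-GCUCGCUACUGAACCAAGUUAGAGCCCUUCG-3'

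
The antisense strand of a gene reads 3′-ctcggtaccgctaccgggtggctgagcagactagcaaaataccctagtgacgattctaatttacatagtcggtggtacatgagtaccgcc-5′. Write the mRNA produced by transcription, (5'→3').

5′-GAGCCAUGGCGAUGGCCCACCGACUCGUCUGAUCGUUUUAUGGGAUCACUGCUAAGAUUAAAUGUAUCAGCCACCAUGUACUCAUGGCGG-3′

Reading the template 3'→5' as shown, RNA polymerase pairs each base (A→U, T→A, G↔C) to build mRNA 5'→3' directly.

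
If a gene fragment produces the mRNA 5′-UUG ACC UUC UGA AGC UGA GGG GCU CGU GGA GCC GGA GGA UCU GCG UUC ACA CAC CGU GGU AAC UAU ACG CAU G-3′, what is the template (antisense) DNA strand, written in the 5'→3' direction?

5'-CATGCGTATAGTTACCACGGTGTGTGAACGCAGATCCTCCGGCTCCACGAGCCCCTCAGCTTCAGAAGGTCAA-3'

Replace U with T to get the coding DNA strand: TTGACCTTCTGAAGCTGAGGGGCTCGTGGAGCCGGAGGATCTGCGTTCACACACCGTGGTAACTATACGCATG. The template strand is its reverse complement (complement AACTGGAAGACTTCGACTCCCCGAGCACCTCGGCCTCCTAGACGCAAGTGTGTGGCACCATTGATATGCGTAC, then reverse).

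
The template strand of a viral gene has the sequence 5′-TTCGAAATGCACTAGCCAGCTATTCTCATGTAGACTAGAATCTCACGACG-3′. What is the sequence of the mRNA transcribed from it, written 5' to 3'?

5'-CGUCGUGAGAUUCUAGUCUACAUGAGAAUAGCUGGCUAGUGCAUUUCGAA-3'

RNA polymerase reads the template 3'→5' and synthesizes mRNA 5'→3' by base-pairing (A→U, T→A, G↔C). The complement of the template is AAGCTTTACGTGATCGGTCGATAAGAGTACATCTGATCTTAGAGTGCTGC; antiparallel, so 5'→3' the coding strand is CGTCGTGAGATTCTAGTCTACATGAGAATAGCTGGCTAGTGCATTTCGAA. Replace T with U for the mRNA.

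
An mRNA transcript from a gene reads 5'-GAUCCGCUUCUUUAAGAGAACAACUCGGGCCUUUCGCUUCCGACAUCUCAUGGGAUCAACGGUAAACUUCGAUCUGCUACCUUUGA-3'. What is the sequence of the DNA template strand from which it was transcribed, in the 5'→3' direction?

5'-TCAAAGGTAGCAGATCGAAGTTTACCGTTGATCCCATGAGATGTCGGAAGCGAAAGGCCCGAGTTGTTCTCTTAAAGAAGCGGATC-3'

Replace U with T to get the coding DNA strand: GATCCGCTTCTTTAAGAGAACAACTCGGGCCTTTCGCTTCCGACATCTCATGGGATCAACGGTAAACTTCGATCTGCTACCTTTGA. The template strand is its reverse complement (complement CTAGGCGAAGAAATTCTCTTGTTGAGCCCGGAAAGCGAAGGCTGTAGAGTACCCTAGTTGCCATTTGAAGCTAGACGATGGAAACT, then reverse).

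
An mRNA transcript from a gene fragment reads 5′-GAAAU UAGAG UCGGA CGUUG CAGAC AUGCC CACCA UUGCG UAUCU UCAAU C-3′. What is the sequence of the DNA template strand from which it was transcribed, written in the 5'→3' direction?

5'-GATTGAAGATACGCAATGGTGGGCATGTCTGCAACGTCCGACTCTAATTTC-3'

Replace U with T to get the coding DNA strand: GAAATTAGAGTCGGACGTTGCAGACATGCCCACCATTGCGTATCTTCAATC. The template strand is its reverse complement (complement CTTTAATCTCAGCCTGCAACGTCTGTACGGGTGGTAACGCATAGAAGTTAG, then reverse).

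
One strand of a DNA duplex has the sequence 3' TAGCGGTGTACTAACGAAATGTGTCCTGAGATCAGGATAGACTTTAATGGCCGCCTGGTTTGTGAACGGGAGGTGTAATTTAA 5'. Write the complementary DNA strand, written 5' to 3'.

5′-ATCGCCACATGATTGCTTTACACAGGACTCTAGTCCTATCTGAAATTACCGGCGGACCAAACACTTGCCCTCCACATTAAATT-3′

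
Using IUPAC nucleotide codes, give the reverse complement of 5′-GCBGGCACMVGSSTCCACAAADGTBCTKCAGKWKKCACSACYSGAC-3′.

Standard pairs A↔T, G↔C; ambiguity codes pair Y↔R, M↔K, W↔W, S↔S, B↔V, D↔H. Complement (CGVCCGTGKBCSSAGGTGTTTHCAVGAMGTCMWMMGTGSTGRSCTG), then reverse for 5'→3'.

5'-GTCSRGTSGTGMMWMCTGMAGVACHTTTGTGGASSCBKGTGCCVGC-3'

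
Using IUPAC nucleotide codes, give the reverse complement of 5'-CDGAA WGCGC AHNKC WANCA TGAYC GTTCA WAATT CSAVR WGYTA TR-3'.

Standard pairs A↔T, G↔C; ambiguity codes pair R↔Y, K↔M, W↔W, S↔S, D↔H, V↔B, N↔N. Complement (GHCTTWCGCGTDNMGWTNGTACTRGCAAGTWTTAAGSTBYWCRATAY), then reverse for 5'→3'.

5'-YATARCWYBTSGAATTWTGAACGRTCATGNTWGMNDTGCGCWTTCHG-3'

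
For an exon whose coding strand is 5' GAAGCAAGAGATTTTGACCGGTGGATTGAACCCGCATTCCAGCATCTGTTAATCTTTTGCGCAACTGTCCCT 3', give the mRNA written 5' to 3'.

5'-GAAGCAAGAGAUUUUGACCGGUGGAUUGAACCCGCAUUCCAGCAUCUGUUAAUCUUUUGCGCAACUGUCCCU-3'

mRNA has the coding-strand sequence with U in place of T.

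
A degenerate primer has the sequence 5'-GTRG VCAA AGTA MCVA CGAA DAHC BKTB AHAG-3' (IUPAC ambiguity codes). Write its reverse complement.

5'-CTDTVAMVGDTHTTCGTBGKTACTTTGBCYAC-3'

Standard pairs A↔T, G↔C; ambiguity codes pair R↔Y, M↔K, B↔V, D↔H. Complement (CAYCBGTTTCATKGBTGCTTHTDGVMAVTDTC), then reverse for 5'→3'.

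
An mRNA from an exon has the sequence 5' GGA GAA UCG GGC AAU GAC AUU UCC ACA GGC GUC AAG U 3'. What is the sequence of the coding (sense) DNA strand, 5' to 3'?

The coding DNA strand has the same 5'→3' sequence as the mRNA with U replaced by T.

5'-GGAGAATCGGGCAATGACATTTCCACAGGCGTCAAGT-3'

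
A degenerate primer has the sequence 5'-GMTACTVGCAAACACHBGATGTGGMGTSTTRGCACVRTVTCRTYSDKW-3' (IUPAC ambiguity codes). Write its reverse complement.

5'-WMHSRAYGABAYBGTGCYAASACKCCACATCVDGTGTTTGCBAGTAKC-3'

Standard pairs A↔T, G↔C; ambiguity codes pair R↔Y, M↔K, W↔W, S↔S, B↔V, D↔H. Complement (CKATGABCGTTTGTGDVCTACACCKCASAAYCGTGBYABAGYARSHMW), then reverse for 5'→3'.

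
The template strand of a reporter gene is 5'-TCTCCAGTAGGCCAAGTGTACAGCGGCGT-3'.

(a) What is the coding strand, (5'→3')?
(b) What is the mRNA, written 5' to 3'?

(a) 5′-ACGCCGCTGTACACTTGGCCTACTGGAGA-3′
(b) 5′-ACGCCGCUGUACACUUGGCCUACUGGAGA-3′

(a) The coding strand is the reverse complement of the template: complement AGAGGTCATCCGGTTCACATGTCGCCGCA, then reverse.
(b) mRNA has the coding-strand sequence with T→U.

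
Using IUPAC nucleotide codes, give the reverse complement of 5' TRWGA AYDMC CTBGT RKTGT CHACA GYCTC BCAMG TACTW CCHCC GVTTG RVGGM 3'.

Standard pairs A↔T, G↔C; ambiguity codes pair R↔Y, M↔K, W↔W, B↔V, D↔H. Complement (AYWCTTRHKGGAVCAYMACAGDTGTCRGAGVGTKCATGAWGGDGGCBAACYBCCK), then reverse for 5'→3'.

5'-KCCBYCAABCGGDGGWAGTACKTGVGAGRCTGTDGACAMYACVAGGKHRTTCWYA-3'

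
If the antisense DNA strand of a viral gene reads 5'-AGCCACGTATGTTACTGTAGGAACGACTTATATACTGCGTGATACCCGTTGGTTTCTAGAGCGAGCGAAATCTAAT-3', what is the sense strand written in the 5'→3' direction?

5′-ATTAGATTTCGCTCGCTCTAGAAACCAACGGGTATCACGCAGTATATAAGTCGTTCCTACAGTAACATACGTGGCT-3′

The coding strand is complementary and antiparallel to the template: take the complement (A↔T, G↔C) and reverse.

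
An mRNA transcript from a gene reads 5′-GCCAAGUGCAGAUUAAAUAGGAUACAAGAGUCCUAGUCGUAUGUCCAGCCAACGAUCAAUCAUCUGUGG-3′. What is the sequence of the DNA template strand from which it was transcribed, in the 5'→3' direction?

5'-CCACAGATGATTGATCGTTGGCTGGACATACGACTAGGACTCTTGTATCCTATTTAATCTGCACTTGGC-3'

Replace U with T to get the coding DNA strand: GCCAAGTGCAGATTAAATAGGATACAAGAGTCCTAGTCGTATGTCCAGCCAACGATCAATCATCTGTGG. The template strand is its reverse complement (complement CGGTTCACGTCTAATTTATCCTATGTTCTCAGGATCAGCATACAGGTCGGTTGCTAGTTAGTAGACACC, then reverse).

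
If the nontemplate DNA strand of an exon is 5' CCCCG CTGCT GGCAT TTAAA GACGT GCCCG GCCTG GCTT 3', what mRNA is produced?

mRNA has the coding-strand sequence with U in place of T.

5'-CCCCGCUGCUGGCAUUUAAAGACGUGCCCGGCCUGGCUU-3'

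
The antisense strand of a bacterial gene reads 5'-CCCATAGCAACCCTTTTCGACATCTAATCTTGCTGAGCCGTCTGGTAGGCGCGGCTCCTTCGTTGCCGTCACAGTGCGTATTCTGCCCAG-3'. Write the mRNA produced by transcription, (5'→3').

5'-CUGGGCAGAAUACGCACUGUGACGGCAACGAAGGAGCCGCGCCUACCAGACGGCUCAGCAAGAUUAGAUGUCGAAAAGGGUUGCUAUGGG-3'

The mRNA has the sequence of the coding strand (reverse complement of the template) with T→U. Reverse complement of CCCATAGCAACCCTTTTCGACATCTAATCTTGCTGAGCCGTCTGGTAGGCGCGGCTCCTTCGTTGCCGTCACAGTGCGTATTCTGCCCAG is CTGGGCAGAATACGCACTGTGACGGCAACGAAGGAGCCGCGCCTACCAGACGGCTCAGCAAGATTAGATGTCGAAAAGGGTTGCTATGGG; then T→U.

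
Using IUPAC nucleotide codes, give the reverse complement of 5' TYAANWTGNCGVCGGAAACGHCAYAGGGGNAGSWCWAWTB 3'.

5′-VAWTWGWSCTNCCCCTRTGDCGTTTCCGBCGNCAWNTTRA-3′

Standard pairs A↔T, G↔C; ambiguity codes pair Y↔R, W↔W, S↔S, B↔V, H↔D, N↔N. Complement (ARTTNWACNGCBGCCTTTGCDGTRTCCCCNTCSWGWTWAV), then reverse for 5'→3'.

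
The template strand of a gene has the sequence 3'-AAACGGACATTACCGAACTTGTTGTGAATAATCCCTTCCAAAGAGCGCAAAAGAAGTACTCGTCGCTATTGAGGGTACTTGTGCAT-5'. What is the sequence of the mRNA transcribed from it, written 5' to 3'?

Reading the template 3'→5' as shown, RNA polymerase pairs each base (A→U, T→A, G↔C) to build mRNA 5'→3' directly.

5'-UUUGCCUGUAAUGGCUUGAACAACACUUAUUAGGGAAGGUUUCUCGCGUUUUCUUCAUGAGCAGCGAUAACUCCCAUGAACACGUA-3'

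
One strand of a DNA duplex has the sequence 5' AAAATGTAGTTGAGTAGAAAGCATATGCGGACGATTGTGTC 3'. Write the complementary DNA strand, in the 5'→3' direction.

5′-GACACAATCGTCCGCATATGCTTTCTACTCAACTACATTTT-3′

Pairing A↔T and G↔C gives TTTTACATCAACTCATCTTTCGTATACGCCTGCTAACACAG, running 3'→5'. Reverse for the 5'→3' convention.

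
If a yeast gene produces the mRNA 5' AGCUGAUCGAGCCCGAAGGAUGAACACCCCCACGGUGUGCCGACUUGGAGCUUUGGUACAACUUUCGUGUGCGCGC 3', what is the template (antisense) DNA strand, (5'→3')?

5'-GCGCGCACACGAAAGTTGTACCAAAGCTCCAAGTCGGCACACCGTGGGGGTGTTCATCCTTCGGGCTCGATCAGCT-3'

Replace U with T to get the coding DNA strand: AGCTGATCGAGCCCGAAGGATGAACACCCCCACGGTGTGCCGACTTGGAGCTTTGGTACAACTTTCGTGTGCGCGC. The template strand is its reverse complement (complement TCGACTAGCTCGGGCTTCCTACTTGTGGGGGTGCCACACGGCTGAACCTCGAAACCATGTTGAAAGCACACGCGCG, then reverse).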